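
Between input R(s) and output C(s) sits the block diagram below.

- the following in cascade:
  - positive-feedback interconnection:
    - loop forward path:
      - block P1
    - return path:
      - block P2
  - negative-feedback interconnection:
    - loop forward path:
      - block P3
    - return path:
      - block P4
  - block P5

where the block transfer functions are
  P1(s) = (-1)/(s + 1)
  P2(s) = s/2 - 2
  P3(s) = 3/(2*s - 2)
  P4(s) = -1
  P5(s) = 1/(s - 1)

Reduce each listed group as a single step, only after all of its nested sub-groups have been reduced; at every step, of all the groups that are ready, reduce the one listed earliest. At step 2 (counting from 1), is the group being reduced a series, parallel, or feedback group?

(1) close the feedback loop around P1, P2
(2) reduce the feedback loop with forward P3 and return P4
(3) reduce the series chain [P1/(1-P1*P2)], [P3/(1+P3*P4)], P5
Step 2 collapses a feedback group.

Therefore the answer is feedback.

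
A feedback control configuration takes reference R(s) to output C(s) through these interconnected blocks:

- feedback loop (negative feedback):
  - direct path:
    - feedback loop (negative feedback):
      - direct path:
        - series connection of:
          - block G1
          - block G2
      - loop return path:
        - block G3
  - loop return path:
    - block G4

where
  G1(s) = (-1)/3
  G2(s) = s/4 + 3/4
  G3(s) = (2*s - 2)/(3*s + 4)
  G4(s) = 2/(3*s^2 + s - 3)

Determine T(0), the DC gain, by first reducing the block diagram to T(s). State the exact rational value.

(1) reduce the series chain G1, G2; result -s/12 - 1/4
(2) apply the feedback formula to (G1*G2), G3; result (3*s^2 + 13*s + 12)/(2*s^2 - 32*s - 54)
(3) feedback reduction of [(G1*G2)/(1+(G1*G2)*G3)], G4; result (9*s^4 + 42*s^3 + 40*s^2 - 27*s - 36)/(6*s^4 - 94*s^3 - 194*s^2 + 68*s + 186)
Step 3 gives the overall T(s). Then T(0) = -36/186 = -6/31.

Final answer: -6/31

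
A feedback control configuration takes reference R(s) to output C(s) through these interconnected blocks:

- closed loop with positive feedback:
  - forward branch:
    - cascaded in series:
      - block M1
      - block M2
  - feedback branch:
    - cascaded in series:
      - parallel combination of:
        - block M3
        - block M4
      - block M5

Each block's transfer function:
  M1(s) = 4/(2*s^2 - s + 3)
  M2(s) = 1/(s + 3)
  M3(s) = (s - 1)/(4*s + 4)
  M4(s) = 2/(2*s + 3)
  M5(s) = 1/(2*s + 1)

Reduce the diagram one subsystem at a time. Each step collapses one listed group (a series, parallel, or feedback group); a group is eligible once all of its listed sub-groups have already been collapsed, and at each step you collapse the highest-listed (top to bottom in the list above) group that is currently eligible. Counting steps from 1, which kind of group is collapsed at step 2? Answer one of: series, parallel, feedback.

Reducing step by step:

[1] cascade M1, M2
[2] parallel reduction of M3, M4
[3] combine (M3+M4), M5 in series
[4] collapse the loop ((M1*M2) forward, ((M3+M4)*M5) return)
Step 2: parallel.

Answer: parallel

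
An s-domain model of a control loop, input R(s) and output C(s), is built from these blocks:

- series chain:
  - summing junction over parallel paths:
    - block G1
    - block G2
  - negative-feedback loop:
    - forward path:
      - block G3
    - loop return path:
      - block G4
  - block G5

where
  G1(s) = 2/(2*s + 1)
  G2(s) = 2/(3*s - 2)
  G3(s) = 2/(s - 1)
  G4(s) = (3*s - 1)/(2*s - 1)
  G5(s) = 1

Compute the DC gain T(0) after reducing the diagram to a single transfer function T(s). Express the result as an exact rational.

[1] combine G1, G2 in parallel -> (10*s - 2)/(6*s^2 - s - 2)
[2] collapse the loop (G3 forward, G4 return) -> (4*s - 2)/(2*s^2 + 3*s - 1)
[3] combine (G1+G2), [G3/(1+G3*G4)], G5 in series -> (40*s^2 - 28*s + 4)/(12*s^4 + 16*s^3 - 13*s^2 - 5*s + 2)
Evaluating the step-3 result (the overall T(s)) at s = 0 gives T(0) = 4/2 = 2.

Hence the answer: 2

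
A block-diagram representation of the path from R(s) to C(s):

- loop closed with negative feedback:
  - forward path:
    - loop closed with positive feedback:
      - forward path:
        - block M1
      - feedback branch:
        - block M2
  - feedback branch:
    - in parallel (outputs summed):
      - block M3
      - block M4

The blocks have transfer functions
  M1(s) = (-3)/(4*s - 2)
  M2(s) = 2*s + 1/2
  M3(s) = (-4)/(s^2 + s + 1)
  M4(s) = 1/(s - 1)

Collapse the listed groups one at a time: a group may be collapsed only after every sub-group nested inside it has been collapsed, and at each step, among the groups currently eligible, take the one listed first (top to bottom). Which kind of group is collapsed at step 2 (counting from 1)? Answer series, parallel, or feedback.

Step 1. feedback reduction of M1, M2
Step 2. parallel reduction of M3, M4
Step 3. close the feedback loop around [M1/(1-M1*M2)], (M3+M4)
Step 2 collapses a parallel group.

Therefore the answer is parallel.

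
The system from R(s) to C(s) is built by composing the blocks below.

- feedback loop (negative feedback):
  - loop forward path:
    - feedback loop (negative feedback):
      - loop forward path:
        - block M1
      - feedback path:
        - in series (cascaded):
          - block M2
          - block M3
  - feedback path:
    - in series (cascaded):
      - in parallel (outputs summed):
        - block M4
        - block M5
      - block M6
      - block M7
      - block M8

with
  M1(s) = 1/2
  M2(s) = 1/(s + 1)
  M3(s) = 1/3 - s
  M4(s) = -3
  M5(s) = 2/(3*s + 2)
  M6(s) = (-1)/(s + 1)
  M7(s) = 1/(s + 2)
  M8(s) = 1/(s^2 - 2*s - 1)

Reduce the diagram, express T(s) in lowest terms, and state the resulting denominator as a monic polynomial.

1. reduce the series chain M2, M3 -> (1 - 3*s)/(3*s + 3)
2. apply the feedback formula to M1, (M2*M3) -> (3*s + 3)/(3*s + 7)
3. sum the parallel branches M4, M5 -> (-9*s - 4)/(3*s + 2)
4. cascade (M4+M5), M6, M7, M8 -> (9*s + 4)/(3*s^5 + 5*s^4 - 13*s^3 - 31*s^2 - 20*s - 4)
5. collapse the loop ([M1/(1+M1*(M2*M3))] forward, ((M4+M5)*M6*M7*M8) return) -> (9*s^5 + 15*s^4 - 39*s^3 - 93*s^2 - 60*s - 12)/(9*s^5 + 27*s^4 - 31*s^3 - 153*s^2 - 97*s - 16)
That last expression is T(s), already simplified. Scaling its denominator by 1/9 (the reciprocal of the leading coefficient) yields the monic denominator.

Final answer: s^5 + 3*s^4 - 31*s^3/9 - 17*s^2 - 97*s/9 - 16/9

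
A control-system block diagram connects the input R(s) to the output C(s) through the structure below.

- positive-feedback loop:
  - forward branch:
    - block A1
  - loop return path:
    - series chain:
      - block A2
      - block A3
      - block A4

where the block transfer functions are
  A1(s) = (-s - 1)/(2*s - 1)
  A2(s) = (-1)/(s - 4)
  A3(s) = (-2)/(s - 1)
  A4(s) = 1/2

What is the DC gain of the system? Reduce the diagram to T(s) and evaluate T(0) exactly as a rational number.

First reduce the diagram to T(s).

Step 1: reduce the series chain A2, A3, A4 = 1/(s^2 - 5*s + 4)
Step 2: collapse the loop (A1 forward, (A2*A3*A4) return) = (-s^3 + 4*s^2 + s - 4)/(2*s^3 - 11*s^2 + 14*s - 3)
DC gain: substitute s = 0 into T(s) from step 2: T(0) = -4/(-3) = 4/3.

Answer: 4/3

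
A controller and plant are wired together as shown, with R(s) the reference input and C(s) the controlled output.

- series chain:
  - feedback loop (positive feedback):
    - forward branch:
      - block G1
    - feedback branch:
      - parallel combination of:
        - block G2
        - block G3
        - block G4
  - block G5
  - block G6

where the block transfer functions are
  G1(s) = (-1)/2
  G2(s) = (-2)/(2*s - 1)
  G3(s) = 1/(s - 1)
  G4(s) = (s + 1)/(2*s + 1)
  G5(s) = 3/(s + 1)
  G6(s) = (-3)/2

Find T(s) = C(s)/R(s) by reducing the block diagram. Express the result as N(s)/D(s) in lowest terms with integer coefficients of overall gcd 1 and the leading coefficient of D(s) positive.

Step 1 - add G2, G3, G4 (parallel) -> (2*s^3 - s^2 + 2)/(4*s^3 - 4*s^2 - s + 1)
Step 2 - feedback reduction of G1, (G2+G3+G4) -> (-4*s^3 + 4*s^2 + s - 1)/(10*s^3 - 9*s^2 - 2*s + 4)
Step 3 - cascade [G1/(1-G1*(G2+G3+G4))], G5, G6 - this is the overall T(s), already in the required normalized form

Final answer: (36*s^3 - 36*s^2 - 9*s + 9)/(20*s^4 + 2*s^3 - 22*s^2 + 4*s + 8)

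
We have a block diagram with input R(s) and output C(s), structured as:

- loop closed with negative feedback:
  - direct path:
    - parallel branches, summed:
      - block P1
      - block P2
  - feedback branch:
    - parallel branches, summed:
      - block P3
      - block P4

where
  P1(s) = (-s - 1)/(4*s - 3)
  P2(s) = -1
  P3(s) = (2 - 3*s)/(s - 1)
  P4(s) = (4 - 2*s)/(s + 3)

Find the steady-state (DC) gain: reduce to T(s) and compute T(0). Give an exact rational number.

First reduce the diagram to T(s).

[1] add P1, P2 (parallel) = (2 - 5*s)/(4*s - 3)
[2] add P3, P4 (parallel) = (-5*s^2 - s + 2)/(s^2 + 2*s - 3)
[3] reduce the feedback loop with forward (P1+P2) and return (P3+P4) = (-5*s^3 - 8*s^2 + 19*s - 6)/(29*s^3 - 30*s + 13)
DC gain: substitute s = 0 into T(s) from step 3: T(0) = -6/13.

Answer: -6/13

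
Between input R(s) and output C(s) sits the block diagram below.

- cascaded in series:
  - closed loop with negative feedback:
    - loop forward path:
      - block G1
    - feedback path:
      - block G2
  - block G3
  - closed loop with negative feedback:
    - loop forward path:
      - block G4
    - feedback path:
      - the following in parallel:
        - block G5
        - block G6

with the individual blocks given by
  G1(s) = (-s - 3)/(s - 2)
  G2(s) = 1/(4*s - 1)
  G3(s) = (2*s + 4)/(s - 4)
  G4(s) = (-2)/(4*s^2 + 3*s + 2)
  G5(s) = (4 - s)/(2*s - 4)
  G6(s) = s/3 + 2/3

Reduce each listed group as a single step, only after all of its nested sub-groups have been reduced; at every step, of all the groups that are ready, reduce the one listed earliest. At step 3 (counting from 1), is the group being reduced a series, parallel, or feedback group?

[1] feedback reduction of G1, G2
[2] reduce the parallel group G5, G6
[3] close the feedback loop around G4, (G5+G6)
[4] series reduction of [G1/(1+G1*G2)], G3, [G4/(1+G4*(G5+G6))]
Step 3: feedback.

Therefore the answer is feedback.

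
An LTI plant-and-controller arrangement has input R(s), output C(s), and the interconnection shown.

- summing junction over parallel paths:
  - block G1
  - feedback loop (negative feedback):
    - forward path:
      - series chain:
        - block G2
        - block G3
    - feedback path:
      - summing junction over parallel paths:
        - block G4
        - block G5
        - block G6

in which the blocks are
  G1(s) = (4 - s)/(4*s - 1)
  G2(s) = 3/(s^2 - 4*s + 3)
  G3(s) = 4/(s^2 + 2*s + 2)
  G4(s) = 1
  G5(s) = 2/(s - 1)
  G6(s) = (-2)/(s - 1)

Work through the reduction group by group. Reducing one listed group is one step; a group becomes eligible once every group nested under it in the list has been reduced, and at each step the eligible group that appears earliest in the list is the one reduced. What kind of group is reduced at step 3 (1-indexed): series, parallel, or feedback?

The answer is feedback.

Reasoning:
(1) cascade G2, G3
(2) reduce the parallel group G4, G5, G6
(3) close the feedback loop around (G2*G3), (G4+G5+G6)
(4) sum the parallel branches G1, [(G2*G3)/(1+(G2*G3)*(G4+G5+G6))]
Step 3 collapses a feedback group.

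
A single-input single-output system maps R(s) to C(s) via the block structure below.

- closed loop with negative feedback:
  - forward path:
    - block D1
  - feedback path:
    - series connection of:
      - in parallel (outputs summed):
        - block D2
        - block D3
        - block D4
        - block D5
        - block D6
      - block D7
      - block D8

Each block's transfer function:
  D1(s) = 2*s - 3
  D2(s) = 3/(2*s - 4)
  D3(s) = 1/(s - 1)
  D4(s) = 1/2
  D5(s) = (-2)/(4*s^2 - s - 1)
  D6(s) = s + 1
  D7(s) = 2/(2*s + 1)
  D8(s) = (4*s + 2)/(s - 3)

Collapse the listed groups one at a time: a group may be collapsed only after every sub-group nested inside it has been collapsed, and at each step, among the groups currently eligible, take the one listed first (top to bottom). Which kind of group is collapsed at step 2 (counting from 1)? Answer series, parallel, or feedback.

Step 1: sum the parallel branches D2, D3, D4, D5, D6
Step 2: multiply (D2+D3+D4+D5+D6), D7, D8 (series)
Step 3: feedback reduction of D1, ((D2+D3+D4+D5+D6)*D7*D8)
At step 2 the group reduced is series.

Therefore the answer is series.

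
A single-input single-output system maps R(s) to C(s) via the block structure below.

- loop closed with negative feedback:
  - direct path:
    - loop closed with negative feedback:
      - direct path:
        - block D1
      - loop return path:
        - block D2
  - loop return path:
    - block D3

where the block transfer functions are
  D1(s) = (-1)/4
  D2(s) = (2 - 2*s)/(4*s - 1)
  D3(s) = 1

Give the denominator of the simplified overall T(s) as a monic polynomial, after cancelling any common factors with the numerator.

First reduce the diagram to T(s).

(1) apply the feedback formula to D1, D2; result (1 - 4*s)/(18*s - 6)
(2) feedback reduction of [D1/(1+D1*D2)], D3; result (1 - 4*s)/(14*s - 5)
That last expression is T(s), already simplified. Scaling its denominator by 1/14 (the reciprocal of the leading coefficient) yields the monic denominator.

Answer: s - 5/14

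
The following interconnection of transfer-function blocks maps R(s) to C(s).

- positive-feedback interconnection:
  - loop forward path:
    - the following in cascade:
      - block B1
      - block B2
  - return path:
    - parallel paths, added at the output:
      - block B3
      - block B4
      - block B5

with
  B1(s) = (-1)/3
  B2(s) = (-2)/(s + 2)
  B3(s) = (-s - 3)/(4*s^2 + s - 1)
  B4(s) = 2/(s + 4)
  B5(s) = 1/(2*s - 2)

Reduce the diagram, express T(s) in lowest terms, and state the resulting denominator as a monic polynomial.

Answer: s^5 + 21*s^4/4 + 3*s^3/2 - 49*s^2/6 - 5*s/4

Working:
Step 1 - combine B1, B2 in series, giving 2/(3*s + 6)
Step 2 - add B3, B4, B5 (parallel), giving (18*s^3 - 7*s^2 - 15*s + 24)/(8*s^4 + 26*s^3 - 28*s^2 - 14*s + 8)
Step 3 - reduce the feedback loop with forward (B1*B2) and return (B3+B4+B5), giving (8*s^4 + 26*s^3 - 28*s^2 - 14*s + 8)/(12*s^5 + 63*s^4 + 18*s^3 - 98*s^2 - 15*s)
The result of step 3 is T(s) in lowest terms. Its denominator has leading coefficient 12; dividing the denominator through by 12 makes it monic.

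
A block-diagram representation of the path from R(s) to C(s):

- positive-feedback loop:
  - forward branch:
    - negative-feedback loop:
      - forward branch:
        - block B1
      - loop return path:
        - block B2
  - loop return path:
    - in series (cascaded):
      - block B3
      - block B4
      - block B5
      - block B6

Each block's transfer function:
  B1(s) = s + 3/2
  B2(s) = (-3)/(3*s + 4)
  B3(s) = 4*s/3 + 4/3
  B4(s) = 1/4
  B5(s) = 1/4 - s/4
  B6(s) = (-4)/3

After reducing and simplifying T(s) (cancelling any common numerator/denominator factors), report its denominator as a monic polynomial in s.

Step 1. feedback reduction of B1, B2 gives -6*s^2 - 17*s - 12
Step 2. reduce the series chain B3, B4, B5, B6 gives s^2/9 - 1/9
Step 3. feedback reduction of [B1/(1+B1*B2)], (B3*B4*B5*B6) gives (-54*s^2 - 153*s - 108)/(6*s^4 + 17*s^3 + 6*s^2 - 17*s - 3)
T(s) is the step-3 result (common factors already cancelled). Leading coefficient of the denominator: 6. Divide through by 6 for the monic polynomial.

Answer: s^4 + 17*s^3/6 + s^2 - 17*s/6 - 1/2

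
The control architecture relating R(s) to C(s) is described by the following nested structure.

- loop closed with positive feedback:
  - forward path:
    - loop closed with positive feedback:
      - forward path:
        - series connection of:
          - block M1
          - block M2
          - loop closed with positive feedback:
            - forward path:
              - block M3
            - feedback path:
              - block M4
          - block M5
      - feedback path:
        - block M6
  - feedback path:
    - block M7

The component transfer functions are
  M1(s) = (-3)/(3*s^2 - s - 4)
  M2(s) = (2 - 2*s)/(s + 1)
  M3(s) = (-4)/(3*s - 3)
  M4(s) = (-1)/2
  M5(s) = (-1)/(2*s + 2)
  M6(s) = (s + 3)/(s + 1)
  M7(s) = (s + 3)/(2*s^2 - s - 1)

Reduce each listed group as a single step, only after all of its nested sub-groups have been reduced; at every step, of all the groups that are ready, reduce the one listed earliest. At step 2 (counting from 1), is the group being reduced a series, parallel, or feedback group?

Step 1 - apply the feedback formula to M3, M4
Step 2 - series reduction of M1, M2, [M3/(1-M3*M4)], M5
Step 3 - reduce the feedback loop with forward (M1*M2*[M3/(1-M3*M4)]*M5) and return M6
Step 4 - collapse the loop ([(M1*M2*[M3/(1-M3*M4)]*M5)/(1-(M1*M2*[M3/(1-M3*M4)]*M5)*M6)] forward, M7 return)
At step 2 the group reduced is series.

Final answer: series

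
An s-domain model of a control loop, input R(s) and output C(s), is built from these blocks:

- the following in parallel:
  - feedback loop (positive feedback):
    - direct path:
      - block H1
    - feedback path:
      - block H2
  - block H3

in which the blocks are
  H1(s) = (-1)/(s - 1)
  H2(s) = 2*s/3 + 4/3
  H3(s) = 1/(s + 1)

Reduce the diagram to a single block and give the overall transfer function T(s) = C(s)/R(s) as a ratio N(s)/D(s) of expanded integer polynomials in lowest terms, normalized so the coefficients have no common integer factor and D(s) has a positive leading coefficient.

Answer: (2*s - 2)/(5*s^2 + 6*s + 1)

Working:
[1] collapse the loop (H1 forward, H2 return) gives (-3)/(5*s + 1)
[2] sum the parallel branches [H1/(1-H1*H2)], H3 - this is the overall T(s), already in the required normalized form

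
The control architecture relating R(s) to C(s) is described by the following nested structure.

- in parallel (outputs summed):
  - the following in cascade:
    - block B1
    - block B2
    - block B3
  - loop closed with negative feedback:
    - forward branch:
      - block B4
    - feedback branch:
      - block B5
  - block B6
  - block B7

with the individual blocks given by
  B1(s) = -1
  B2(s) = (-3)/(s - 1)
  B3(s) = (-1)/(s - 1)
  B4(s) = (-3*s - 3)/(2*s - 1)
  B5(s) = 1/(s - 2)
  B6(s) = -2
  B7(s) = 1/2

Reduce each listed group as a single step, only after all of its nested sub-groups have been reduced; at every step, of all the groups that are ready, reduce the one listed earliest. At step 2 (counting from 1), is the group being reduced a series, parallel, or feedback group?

1. cascade B1, B2, B3
2. apply the feedback formula to B4, B5
3. add (B1*B2*B3), [B4/(1+B4*B5)], B6, B7 (parallel)
The group at step 2 is a feedback group.

Therefore the answer is feedback.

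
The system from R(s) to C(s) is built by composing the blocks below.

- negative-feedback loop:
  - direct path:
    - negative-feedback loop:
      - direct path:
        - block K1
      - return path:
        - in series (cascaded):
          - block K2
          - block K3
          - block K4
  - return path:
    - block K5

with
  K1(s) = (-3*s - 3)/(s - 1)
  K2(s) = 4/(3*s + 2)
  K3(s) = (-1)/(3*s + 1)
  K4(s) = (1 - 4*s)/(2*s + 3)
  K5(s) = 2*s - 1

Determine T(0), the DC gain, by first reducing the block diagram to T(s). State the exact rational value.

Step 1 - cascade K2, K3, K4 = (16*s - 4)/(18*s^3 + 45*s^2 + 31*s + 6)
Step 2 - collapse the loop (K1 forward, (K2*K3*K4) return) = (-54*s^4 - 189*s^3 - 228*s^2 - 111*s - 18)/(18*s^4 + 27*s^3 - 62*s^2 - 61*s + 6)
Step 3 - reduce the feedback loop with forward [K1/(1+K1*(K2*K3*K4))] and return K5 = (54*s^4 + 189*s^3 + 228*s^2 + 111*s + 18)/(108*s^5 + 306*s^4 + 240*s^3 + 56*s^2 - 14*s - 24)
The step-3 result is T(s). Setting s = 0: T(0) = 18/(-24) = -3/4.

Final answer: -3/4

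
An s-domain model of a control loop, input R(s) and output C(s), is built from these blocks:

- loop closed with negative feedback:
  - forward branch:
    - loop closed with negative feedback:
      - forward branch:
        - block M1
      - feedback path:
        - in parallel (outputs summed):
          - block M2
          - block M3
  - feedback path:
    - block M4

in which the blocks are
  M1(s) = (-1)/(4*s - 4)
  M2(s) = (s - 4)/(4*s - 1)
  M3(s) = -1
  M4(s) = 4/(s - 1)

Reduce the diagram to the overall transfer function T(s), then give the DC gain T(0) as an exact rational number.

The answer is 1/3.

Reasoning:
Step 1 - add M2, M3 (parallel): (-3*s - 3)/(4*s - 1)
Step 2 - collapse the loop (M1 forward, (M2+M3) return): (1 - 4*s)/(16*s^2 - 17*s + 7)
Step 3 - collapse the loop ([M1/(1+M1*(M2+M3))] forward, M4 return): (-4*s^2 + 5*s - 1)/(16*s^3 - 33*s^2 + 8*s - 3)
The step-3 result is T(s). Setting s = 0: T(0) = -1/(-3) = 1/3.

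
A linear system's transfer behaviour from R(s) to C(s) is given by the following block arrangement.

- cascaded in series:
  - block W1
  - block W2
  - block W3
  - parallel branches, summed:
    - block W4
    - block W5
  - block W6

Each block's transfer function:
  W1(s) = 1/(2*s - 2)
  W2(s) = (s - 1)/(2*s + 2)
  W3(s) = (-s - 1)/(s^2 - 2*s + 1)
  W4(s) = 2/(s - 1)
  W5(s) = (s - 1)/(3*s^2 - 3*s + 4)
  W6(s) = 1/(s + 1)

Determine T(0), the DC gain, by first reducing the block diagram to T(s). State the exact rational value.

Answer: 9/16

Working:
(1) sum the parallel branches W4, W5; result (7*s^2 - 8*s + 9)/(3*s^3 - 6*s^2 + 7*s - 4)
(2) combine W1, W2, W3, (W4+W5), W6 in series; result (-7*s^2 + 8*s - 9)/(12*s^6 - 36*s^5 + 40*s^4 - 8*s^3 - 36*s^2 + 44*s - 16)
The step-2 result is T(s). Setting s = 0: T(0) = -9/(-16) = 9/16.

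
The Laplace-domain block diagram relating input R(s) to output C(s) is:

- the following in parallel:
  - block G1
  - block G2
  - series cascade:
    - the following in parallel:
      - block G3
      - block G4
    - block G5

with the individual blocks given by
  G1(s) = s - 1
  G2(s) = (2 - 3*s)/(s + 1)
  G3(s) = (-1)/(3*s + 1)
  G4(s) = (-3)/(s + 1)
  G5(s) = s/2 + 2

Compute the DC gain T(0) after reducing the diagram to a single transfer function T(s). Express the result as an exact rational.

The answer is -7.

Reasoning:
Step 1: sum the parallel branches G3, G4; result (-10*s - 4)/(3*s^2 + 4*s + 1)
Step 2: reduce the series chain (G3+G4), G5; result (-5*s^2 - 22*s - 8)/(3*s^2 + 4*s + 1)
Step 3: combine G1, G2, ((G3+G4)*G5) in parallel; result (3*s^3 - 13*s^2 - 22*s - 7)/(3*s^2 + 4*s + 1)
Evaluating the step-3 result (the overall T(s)) at s = 0 gives T(0) = -7/1 = -7.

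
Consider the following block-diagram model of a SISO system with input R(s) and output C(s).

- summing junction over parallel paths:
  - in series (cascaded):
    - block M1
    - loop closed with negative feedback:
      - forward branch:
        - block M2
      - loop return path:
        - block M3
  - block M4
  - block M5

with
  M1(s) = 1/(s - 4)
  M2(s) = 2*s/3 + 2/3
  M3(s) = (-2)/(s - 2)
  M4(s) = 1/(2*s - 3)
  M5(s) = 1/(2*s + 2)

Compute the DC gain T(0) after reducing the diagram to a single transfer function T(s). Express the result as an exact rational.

The answer is 1/15.

Reasoning:
[1] feedback reduction of M2, M3, giving (-2*s^2 + 2*s + 4)/(s + 10)
[2] series reduction of M1, [M2/(1+M2*M3)], giving (-2*s^2 + 2*s + 4)/(s^2 + 6*s - 40)
[3] add (M1*[M2/(1+M2*M3)]), M4, M5 (parallel), giving (-8*s^4 + 16*s^3 + 47*s^2 - 186*s + 16)/(4*s^4 + 22*s^3 - 178*s^2 + 44*s + 240)
Step 3 gives the overall T(s). Then T(0) = 16/240 = 1/15.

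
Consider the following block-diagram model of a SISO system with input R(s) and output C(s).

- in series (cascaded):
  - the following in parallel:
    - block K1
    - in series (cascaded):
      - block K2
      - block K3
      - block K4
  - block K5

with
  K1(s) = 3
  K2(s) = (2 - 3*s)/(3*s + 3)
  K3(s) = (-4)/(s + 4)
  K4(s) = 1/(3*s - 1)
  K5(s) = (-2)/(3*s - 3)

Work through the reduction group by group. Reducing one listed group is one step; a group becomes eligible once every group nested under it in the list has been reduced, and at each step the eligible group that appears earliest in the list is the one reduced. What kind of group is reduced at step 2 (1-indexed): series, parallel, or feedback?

[1] series reduction of K2, K3, K4
[2] sum the parallel branches K1, (K2*K3*K4)
[3] cascade (K1+(K2*K3*K4)), K5
At step 2 the group reduced is parallel.

Therefore the answer is parallel.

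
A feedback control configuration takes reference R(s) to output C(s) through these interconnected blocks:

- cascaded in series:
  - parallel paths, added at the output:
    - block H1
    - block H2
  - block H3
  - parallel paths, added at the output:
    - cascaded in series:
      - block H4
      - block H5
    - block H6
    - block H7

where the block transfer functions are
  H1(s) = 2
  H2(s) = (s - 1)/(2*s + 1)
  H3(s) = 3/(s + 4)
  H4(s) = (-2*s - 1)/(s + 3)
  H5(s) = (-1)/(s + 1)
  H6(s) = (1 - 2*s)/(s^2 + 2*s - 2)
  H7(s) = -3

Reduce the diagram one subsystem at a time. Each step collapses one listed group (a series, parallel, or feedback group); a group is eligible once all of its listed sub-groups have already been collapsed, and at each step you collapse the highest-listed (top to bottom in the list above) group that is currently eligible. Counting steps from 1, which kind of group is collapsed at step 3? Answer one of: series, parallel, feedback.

Reducing step by step:

1. parallel reduction of H1, H2
2. reduce the series chain H4, H5
3. combine (H4*H5), H6, H7 in parallel
4. reduce the series chain (H1+H2), H3, ((H4*H5)+H6+H7)
The group at step 3 is a parallel group.

Answer: parallel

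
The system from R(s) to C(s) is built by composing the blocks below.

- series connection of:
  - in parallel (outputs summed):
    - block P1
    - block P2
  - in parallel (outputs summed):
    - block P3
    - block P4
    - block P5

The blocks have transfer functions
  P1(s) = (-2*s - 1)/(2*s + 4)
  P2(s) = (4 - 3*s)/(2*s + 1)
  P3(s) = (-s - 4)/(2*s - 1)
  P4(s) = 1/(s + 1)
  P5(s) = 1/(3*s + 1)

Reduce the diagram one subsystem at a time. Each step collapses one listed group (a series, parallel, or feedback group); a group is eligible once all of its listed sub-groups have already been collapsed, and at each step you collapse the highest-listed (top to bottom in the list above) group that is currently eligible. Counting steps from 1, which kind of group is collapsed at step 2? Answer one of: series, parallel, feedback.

(1) sum the parallel branches P1, P2
(2) sum the parallel branches P3, P4, P5
(3) reduce the series chain (P1+P2), (P3+P4+P5)
At step 2 the group reduced is parallel.

Hence the answer: parallel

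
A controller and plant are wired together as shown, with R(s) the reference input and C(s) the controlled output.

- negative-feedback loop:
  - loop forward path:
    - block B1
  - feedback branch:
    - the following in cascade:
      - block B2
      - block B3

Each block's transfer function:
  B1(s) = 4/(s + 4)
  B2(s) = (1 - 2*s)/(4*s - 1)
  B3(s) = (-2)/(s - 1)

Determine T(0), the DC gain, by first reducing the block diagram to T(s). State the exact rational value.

First reduce the diagram to T(s).

1. combine B2, B3 in series, giving (4*s - 2)/(4*s^2 - 5*s + 1)
2. reduce the feedback loop with forward B1 and return (B2*B3), giving (16*s^2 - 20*s + 4)/(4*s^3 + 11*s^2 - 3*s - 4)
That last expression is T(s); at s = 0 only the constant terms survive, so T(0) = 4/(-4) = -1.

Answer: -1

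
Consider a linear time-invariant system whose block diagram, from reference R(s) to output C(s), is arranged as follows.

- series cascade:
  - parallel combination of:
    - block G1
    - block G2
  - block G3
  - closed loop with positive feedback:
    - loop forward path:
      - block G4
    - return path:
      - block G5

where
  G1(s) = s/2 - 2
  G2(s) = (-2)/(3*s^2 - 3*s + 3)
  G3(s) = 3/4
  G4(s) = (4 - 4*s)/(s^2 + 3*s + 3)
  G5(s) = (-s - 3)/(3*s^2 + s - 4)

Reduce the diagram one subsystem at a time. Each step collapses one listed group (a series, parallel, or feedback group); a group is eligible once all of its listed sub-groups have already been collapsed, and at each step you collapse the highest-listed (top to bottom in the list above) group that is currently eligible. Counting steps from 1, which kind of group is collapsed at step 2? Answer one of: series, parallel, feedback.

Step 1 - parallel reduction of G1, G2
Step 2 - close the feedback loop around G4, G5
Step 3 - series reduction of (G1+G2), G3, [G4/(1-G4*G5)]
At step 2 the group reduced is feedback.

Hence the answer: feedback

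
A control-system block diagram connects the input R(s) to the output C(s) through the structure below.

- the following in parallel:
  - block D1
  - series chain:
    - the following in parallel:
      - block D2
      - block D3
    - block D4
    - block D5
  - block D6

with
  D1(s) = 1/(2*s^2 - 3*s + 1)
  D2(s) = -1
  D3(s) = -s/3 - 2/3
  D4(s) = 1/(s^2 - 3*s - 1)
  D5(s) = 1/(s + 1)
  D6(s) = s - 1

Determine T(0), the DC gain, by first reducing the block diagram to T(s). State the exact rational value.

Step 1 - combine D2, D3 in parallel, giving -s/3 - 5/3
Step 2 - series reduction of (D2+D3), D4, D5, giving (-s - 5)/(3*s^3 - 6*s^2 - 12*s - 3)
Step 3 - reduce the parallel group D1, ((D2+D3)*D4*D5), D6, giving (6*s^6 - 27*s^5 + 18*s^4 + 28*s^3 - 40*s^2 + 2*s - 5)/(6*s^5 - 21*s^4 - 3*s^3 + 24*s^2 - 3*s - 3)
Step 3 gives the overall T(s). Then T(0) = -5/(-3) = 5/3.

Hence the answer: 5/3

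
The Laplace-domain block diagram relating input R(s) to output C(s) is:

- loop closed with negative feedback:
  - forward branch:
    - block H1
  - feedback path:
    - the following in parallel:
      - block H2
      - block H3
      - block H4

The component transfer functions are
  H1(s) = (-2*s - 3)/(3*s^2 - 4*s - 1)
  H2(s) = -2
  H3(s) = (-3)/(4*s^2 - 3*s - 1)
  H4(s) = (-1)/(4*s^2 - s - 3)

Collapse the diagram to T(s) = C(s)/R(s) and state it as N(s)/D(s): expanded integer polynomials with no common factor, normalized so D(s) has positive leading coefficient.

Answer: (-32*s^4 - 48*s^3 + 26*s^2 + 45*s + 9)/(48*s^5 + 41*s^3 + 23*s^2 + 3*s + 15)

Working:
[1] reduce the parallel group H2, H3, H4 -> (-32*s^3 + 10*s - 4)/(16*s^3 - 13*s - 3)
[2] reduce the feedback loop with forward H1 and return (H2+H3+H4) - this is the overall T(s), already in the required normalized form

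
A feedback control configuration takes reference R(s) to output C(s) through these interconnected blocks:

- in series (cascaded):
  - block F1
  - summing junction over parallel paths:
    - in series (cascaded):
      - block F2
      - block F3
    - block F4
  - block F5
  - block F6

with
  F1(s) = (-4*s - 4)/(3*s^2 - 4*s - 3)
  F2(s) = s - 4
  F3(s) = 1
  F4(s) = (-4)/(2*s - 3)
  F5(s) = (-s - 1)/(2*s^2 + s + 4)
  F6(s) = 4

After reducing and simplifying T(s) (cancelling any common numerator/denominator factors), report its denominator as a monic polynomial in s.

First reduce the diagram to T(s).

1. combine F2, F3 in series, giving s - 4
2. combine (F2*F3), F4 in parallel, giving (2*s^2 - 11*s + 8)/(2*s - 3)
3. series reduction of F1, ((F2*F3)+F4), F5, F6, giving (32*s^4 - 112*s^3 - 192*s^2 + 80*s + 128)/(12*s^5 - 28*s^4 + 19*s^3 - 44*s^2 + 33*s + 36)
No further cancellation is possible in the step-3 result, so that is T(s). Its denominator becomes monic after dividing by the leading coefficient 12.

Answer: s^5 - 7*s^4/3 + 19*s^3/12 - 11*s^2/3 + 11*s/4 + 3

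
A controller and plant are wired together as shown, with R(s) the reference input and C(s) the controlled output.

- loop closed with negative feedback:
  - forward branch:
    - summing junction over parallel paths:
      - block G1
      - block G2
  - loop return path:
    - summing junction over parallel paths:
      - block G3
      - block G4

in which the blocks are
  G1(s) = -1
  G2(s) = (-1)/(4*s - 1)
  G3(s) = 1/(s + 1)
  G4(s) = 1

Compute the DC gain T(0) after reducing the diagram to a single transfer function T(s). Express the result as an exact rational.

Answer: 0

Working:
1. combine G1, G2 in parallel -> (-4*s)/(4*s - 1)
2. add G3, G4 (parallel) -> (s + 2)/(s + 1)
3. reduce the feedback loop with forward (G1+G2) and return (G3+G4) -> (4*s^2 + 4*s)/(5*s + 1)
That last expression is T(s); at s = 0 only the constant terms survive, so T(0) = 0/1 = 0.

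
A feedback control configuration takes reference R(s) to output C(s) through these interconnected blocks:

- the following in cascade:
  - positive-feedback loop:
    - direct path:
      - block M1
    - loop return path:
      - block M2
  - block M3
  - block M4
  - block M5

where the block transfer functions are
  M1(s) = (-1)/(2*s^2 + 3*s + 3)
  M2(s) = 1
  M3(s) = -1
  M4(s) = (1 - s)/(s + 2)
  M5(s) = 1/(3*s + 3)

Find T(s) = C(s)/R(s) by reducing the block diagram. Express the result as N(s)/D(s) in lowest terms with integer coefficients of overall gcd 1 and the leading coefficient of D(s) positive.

Step 1: feedback reduction of M1, M2, giving (-1)/(2*s^2 + 3*s + 4)
Step 2: multiply [M1/(1-M1*M2)], M3, M4, M5 (series) - this is the overall T(s), already in the required normalized form

Therefore the answer is (1 - s)/(6*s^4 + 27*s^3 + 51*s^2 + 54*s + 24).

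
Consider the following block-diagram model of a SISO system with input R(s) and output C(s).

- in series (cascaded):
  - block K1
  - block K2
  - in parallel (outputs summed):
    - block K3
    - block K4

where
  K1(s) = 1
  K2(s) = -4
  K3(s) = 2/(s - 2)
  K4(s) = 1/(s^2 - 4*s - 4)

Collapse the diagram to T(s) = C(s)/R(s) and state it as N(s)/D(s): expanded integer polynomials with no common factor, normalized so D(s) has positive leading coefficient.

Answer: (-8*s^2 + 28*s + 40)/(s^3 - 6*s^2 + 4*s + 8)

Working:
(1) sum the parallel branches K3, K4, giving (2*s^2 - 7*s - 10)/(s^3 - 6*s^2 + 4*s + 8)
(2) reduce the series chain K1, K2, (K3+K4); the result is T(s) itself (integer coefficients, no common factor, positive leading denominator coefficient)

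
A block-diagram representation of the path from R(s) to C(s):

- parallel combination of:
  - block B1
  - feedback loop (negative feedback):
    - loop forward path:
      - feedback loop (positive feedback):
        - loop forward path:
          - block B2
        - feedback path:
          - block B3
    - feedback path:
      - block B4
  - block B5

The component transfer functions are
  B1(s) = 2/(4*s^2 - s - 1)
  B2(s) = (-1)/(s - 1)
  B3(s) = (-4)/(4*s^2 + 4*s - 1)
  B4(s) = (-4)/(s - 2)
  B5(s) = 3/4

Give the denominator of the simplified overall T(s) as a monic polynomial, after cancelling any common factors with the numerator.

Step 1: reduce the feedback loop with forward B2 and return B3; result (-4*s^2 - 4*s + 1)/(4*s^3 - 5*s - 3)
Step 2: collapse the loop ([B2/(1-B2*B3)] forward, B4 return); result (-4*s^3 + 4*s^2 + 9*s - 2)/(4*s^4 - 8*s^3 + 11*s^2 + 23*s + 2)
Step 3: sum the parallel branches B1, [[B2/(1-B2*B3)]/(1+[B2/(1-B2*B3)]*B4)], B5; result (48*s^6 - 172*s^5 + 256*s^4 + 347*s^3 - 74*s^2 + 81*s + 18)/(64*s^6 - 144*s^5 + 192*s^4 + 356*s^3 - 104*s^2 - 100*s - 8)
T(s) is the step-3 result (common factors already cancelled). Leading coefficient of the denominator: 64. Divide through by 64 for the monic polynomial.

Final answer: s^6 - 9*s^5/4 + 3*s^4 + 89*s^3/16 - 13*s^2/8 - 25*s/16 - 1/8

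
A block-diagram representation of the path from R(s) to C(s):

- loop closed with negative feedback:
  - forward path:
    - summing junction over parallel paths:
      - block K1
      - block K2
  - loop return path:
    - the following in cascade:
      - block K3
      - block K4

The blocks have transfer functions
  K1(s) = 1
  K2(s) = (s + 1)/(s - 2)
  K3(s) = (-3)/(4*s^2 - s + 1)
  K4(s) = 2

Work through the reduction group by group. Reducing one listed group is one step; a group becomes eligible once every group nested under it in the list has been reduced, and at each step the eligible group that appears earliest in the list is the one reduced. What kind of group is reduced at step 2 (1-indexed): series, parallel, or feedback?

Step 1. parallel reduction of K1, K2
Step 2. multiply K3, K4 (series)
Step 3. reduce the feedback loop with forward (K1+K2) and return (K3*K4)
The group at step 2 is a series group.

Answer: series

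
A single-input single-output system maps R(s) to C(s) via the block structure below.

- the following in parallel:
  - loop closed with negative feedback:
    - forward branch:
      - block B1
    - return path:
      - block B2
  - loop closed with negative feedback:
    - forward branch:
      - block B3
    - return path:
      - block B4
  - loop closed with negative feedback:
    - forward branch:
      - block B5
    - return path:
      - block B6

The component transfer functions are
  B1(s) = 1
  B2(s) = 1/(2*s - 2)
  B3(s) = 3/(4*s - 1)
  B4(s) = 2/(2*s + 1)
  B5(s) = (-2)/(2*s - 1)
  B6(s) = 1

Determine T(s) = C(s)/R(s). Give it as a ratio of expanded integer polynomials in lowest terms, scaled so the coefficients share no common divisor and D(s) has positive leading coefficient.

1. feedback reduction of B1, B2 gives (2*s - 2)/(2*s - 1)
2. close the feedback loop around B3, B4 gives (6*s + 3)/(8*s^2 + 2*s + 5)
3. apply the feedback formula to B5, B6 gives (-2)/(2*s - 3)
4. add [B1/(1+B1*B2)], [B3/(1+B3*B4)], [B5/(1+B5*B6)] (parallel): this yields T(s), and no further normalization is needed

Hence the answer: (32*s^4 - 80*s^3 + 20*s^2 - 60*s + 49)/(32*s^4 - 56*s^3 + 28*s^2 - 34*s + 15)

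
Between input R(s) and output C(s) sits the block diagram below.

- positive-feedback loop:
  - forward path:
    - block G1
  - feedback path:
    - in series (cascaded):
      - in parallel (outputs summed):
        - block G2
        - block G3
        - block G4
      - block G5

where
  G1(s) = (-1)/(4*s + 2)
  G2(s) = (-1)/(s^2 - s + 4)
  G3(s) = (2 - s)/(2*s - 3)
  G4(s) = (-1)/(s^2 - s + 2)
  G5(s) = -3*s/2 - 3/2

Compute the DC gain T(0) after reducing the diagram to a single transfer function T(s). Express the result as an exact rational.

Step 1 - sum the parallel branches G2, G3, G4 -> (-s^5 + 4*s^4 - 15*s^3 + 30*s^2 - 38*s + 34)/(2*s^5 - 7*s^4 + 20*s^3 - 33*s^2 + 34*s - 24)
Step 2 - multiply (G2+G3+G4), G5 (series) -> (3*s^6 - 9*s^5 + 33*s^4 - 45*s^3 + 24*s^2 + 12*s - 102)/(4*s^5 - 14*s^4 + 40*s^3 - 66*s^2 + 68*s - 48)
Step 3 - reduce the feedback loop with forward G1 and return ((G2+G3+G4)*G5) -> (-4*s^5 + 14*s^4 - 40*s^3 + 66*s^2 - 68*s + 48)/(19*s^6 - 57*s^5 + 165*s^4 - 229*s^3 + 164*s^2 - 44*s - 198)
That last expression is T(s); at s = 0 only the constant terms survive, so T(0) = 48/(-198) = -8/33.

Final answer: -8/33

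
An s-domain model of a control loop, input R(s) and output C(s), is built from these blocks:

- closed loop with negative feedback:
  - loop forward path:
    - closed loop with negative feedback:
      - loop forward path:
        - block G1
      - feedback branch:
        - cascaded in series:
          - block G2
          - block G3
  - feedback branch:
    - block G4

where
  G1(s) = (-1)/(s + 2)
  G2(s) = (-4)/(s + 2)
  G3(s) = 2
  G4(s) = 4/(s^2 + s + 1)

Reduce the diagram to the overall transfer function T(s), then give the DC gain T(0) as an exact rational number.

First reduce the diagram to T(s).

Step 1: combine G2, G3 in series, giving (-8)/(s + 2)
Step 2: apply the feedback formula to G1, (G2*G3), giving (-s - 2)/(s^2 + 4*s + 12)
Step 3: collapse the loop ([G1/(1+G1*(G2*G3))] forward, G4 return), giving (-s^3 - 3*s^2 - 3*s - 2)/(s^4 + 5*s^3 + 17*s^2 + 12*s + 4)
That last expression is T(s); at s = 0 only the constant terms survive, so T(0) = -2/4 = -1/2.

Answer: -1/2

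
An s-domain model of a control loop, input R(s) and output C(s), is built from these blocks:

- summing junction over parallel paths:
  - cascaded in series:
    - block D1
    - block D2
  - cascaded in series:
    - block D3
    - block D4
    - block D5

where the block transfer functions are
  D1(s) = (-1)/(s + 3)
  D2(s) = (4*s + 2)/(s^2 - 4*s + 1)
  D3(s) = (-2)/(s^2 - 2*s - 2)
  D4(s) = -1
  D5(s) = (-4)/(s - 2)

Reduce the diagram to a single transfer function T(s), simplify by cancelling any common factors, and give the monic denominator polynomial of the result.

Step 1: combine D1, D2 in series = (-4*s - 2)/(s^3 - s^2 - 11*s + 3)
Step 2: series reduction of D3, D4, D5 = (-8)/(s^3 - 4*s^2 + 2*s + 4)
Step 3: reduce the parallel group (D1*D2), (D3*D4*D5) = (-4*s^4 + 6*s^3 + 8*s^2 + 68*s - 32)/(s^6 - 5*s^5 - 5*s^4 + 49*s^3 - 38*s^2 - 38*s + 12)
Step 3 gives the fully reduced T(s), with no common factor left to cancel. The denominator is already monic (leading coefficient 1).

Hence the answer: s^6 - 5*s^5 - 5*s^4 + 49*s^3 - 38*s^2 - 38*s + 12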